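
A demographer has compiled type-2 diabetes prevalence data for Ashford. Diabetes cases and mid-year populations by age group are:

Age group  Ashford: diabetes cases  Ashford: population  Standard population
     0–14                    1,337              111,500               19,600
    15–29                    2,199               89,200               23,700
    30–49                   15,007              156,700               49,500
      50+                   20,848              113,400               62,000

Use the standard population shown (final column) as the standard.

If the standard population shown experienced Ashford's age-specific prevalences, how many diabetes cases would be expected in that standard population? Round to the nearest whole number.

Age-specific rates per 1,000 for Ashford: 11.991, 24.652, 95.769, 183.845.
Expected diabetes cases = Σ (standard pop × age-specific rate ÷ 1,000)
= 19,600×11.991/1,000 + 23,700×24.652/1,000 + 49,500×95.769/1,000 + 62,000×183.845/1,000
= 235.02 + 584.26 + 4740.56 + 11398.38 = 16958.23.

16958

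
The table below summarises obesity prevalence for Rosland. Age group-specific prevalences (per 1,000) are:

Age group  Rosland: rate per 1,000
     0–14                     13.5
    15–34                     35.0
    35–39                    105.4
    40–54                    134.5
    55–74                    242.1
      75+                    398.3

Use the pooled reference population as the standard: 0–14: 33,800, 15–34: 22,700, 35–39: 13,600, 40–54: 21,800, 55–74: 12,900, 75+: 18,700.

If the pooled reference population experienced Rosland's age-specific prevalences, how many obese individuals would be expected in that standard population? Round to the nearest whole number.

16188

Expected obese individuals = Σ (standard pop × age-specific rate ÷ 1,000)
= 33,800×13.5/1,000 + 22,700×35.0/1,000 + 13,600×105.4/1,000 + 21,800×134.5/1,000 + 12,900×242.1/1,000 + 18,700×398.3/1,000
= 456.30 + 794.50 + 1433.44 + 2932.10 + 3123.09 + 7448.21 = 16187.64.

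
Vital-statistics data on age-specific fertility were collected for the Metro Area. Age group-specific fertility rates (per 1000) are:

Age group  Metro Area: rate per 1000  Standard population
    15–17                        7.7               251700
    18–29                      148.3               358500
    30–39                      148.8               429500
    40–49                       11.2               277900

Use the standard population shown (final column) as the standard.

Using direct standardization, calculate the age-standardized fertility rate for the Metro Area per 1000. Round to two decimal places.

92.69

Standard total = 1317600; weights = 0.1910, 0.2721, 0.3260, 0.2109.
Standardized rate: 0.1910×7.7 + 0.2721×148.3 + 0.3260×148.8 + 0.2109×11.2 = 92.6880 per 1000.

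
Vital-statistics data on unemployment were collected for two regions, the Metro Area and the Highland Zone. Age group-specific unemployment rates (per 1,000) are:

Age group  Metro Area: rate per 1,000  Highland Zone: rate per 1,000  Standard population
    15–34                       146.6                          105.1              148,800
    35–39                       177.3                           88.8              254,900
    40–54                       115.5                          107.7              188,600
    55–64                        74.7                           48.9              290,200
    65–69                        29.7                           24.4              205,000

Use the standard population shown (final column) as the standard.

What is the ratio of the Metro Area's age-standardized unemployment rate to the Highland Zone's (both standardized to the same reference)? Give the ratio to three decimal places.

1.499

Standard total = 1,087,500; weights = 0.1368, 0.2344, 0.1734, 0.2669, 0.1885.
The Metro Area: 0.1368×146.6 + 0.2344×177.3 + 0.1734×115.5 + 0.2669×74.7 + 0.1885×29.7 = 107.1794 per 1,000.
The Highland Zone: 0.1368×105.1 + 0.2344×88.8 + 0.1734×107.7 + 0.2669×48.9 + 0.1885×24.4 = 71.5209 per 1,000.
Ratio = 107.1794 ÷ 71.5209 = 1.49857.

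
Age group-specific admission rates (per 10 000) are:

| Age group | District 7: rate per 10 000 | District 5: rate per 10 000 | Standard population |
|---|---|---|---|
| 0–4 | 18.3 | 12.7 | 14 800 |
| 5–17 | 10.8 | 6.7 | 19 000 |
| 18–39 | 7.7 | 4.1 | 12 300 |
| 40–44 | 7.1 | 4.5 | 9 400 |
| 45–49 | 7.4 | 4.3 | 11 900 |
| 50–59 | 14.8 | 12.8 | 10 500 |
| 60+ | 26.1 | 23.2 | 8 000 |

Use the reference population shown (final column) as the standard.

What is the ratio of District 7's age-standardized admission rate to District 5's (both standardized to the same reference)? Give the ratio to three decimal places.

Standard total = 85 900; weights = 0.1723, 0.2212, 0.1432, 0.1094, 0.1385, 0.1222, 0.0931.
District 7: 0.1723×18.3 + 0.2212×10.8 + 0.1432×7.7 + 0.1094×7.1 + 0.1385×7.4 + 0.1222×14.8 + 0.0931×26.1 = 12.6863 per 10 000.
District 5: 0.1723×12.7 + 0.2212×6.7 + 0.1432×4.1 + 0.1094×4.5 + 0.1385×4.3 + 0.1222×12.8 + 0.0931×23.2 = 9.0705 per 10 000.
Ratio = 12.6863 ÷ 9.0705 = 1.39862.

1.399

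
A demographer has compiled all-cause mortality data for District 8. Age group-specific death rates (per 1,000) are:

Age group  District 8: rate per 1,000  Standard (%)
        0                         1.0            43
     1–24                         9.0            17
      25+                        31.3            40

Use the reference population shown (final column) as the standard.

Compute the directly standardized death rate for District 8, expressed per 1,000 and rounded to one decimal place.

14.5

Standard weights: 0.43, 0.17, 0.40.
Standardized rate: 0.4300×1.0 + 0.1700×9.0 + 0.4000×31.3 = 14.4800 per 1,000.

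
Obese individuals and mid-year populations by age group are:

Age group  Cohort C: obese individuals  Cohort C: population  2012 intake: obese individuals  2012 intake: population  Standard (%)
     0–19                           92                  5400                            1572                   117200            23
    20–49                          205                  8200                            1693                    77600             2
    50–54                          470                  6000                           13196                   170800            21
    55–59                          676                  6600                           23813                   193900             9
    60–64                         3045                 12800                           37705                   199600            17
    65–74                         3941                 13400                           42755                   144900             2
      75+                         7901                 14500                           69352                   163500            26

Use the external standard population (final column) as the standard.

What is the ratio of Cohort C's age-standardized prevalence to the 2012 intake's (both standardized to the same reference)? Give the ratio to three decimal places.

Age-specific rates per 1000 for Cohort C: 17.037, 25.000, 78.333, 102.424, 237.891, 294.104, 544.897.
For the 2012 intake: 13.413, 21.817, 77.260, 122.811, 188.903, 295.066, 424.171.
Standard weights: 0.23, 0.02, 0.21, 0.09, 0.17, 0.02, 0.26.
Cohort C: 0.2300×17.037 + 0.0200×25.000 + 0.2100×78.333 + 0.0900×102.424 + 0.1700×237.891 + 0.0200×294.104 + 0.2600×544.897 = 218.0833 per 1000.
The 2012 intake: 0.2300×13.413 + 0.0200×21.817 + 0.2100×77.260 + 0.0900×122.811 + 0.1700×188.903 + 0.0200×295.066 + 0.2600×424.171 = 179.0982 per 1000.
Ratio = 218.0833 ÷ 179.0982 = 1.21767.

1.218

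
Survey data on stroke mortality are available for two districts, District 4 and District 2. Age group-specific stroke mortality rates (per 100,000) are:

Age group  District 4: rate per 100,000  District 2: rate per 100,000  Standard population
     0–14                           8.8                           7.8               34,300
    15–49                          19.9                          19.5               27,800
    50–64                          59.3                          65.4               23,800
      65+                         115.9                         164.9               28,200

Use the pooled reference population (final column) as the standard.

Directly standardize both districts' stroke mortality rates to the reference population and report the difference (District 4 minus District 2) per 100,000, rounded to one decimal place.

-13.0

Standard total = 114,100; weights = 0.3006, 0.2436, 0.2086, 0.2472.
District 4: 0.3006×8.8 + 0.2436×19.9 + 0.2086×59.3 + 0.2472×115.9 = 48.5082 per 100,000.
District 2: 0.3006×7.8 + 0.2436×19.5 + 0.2086×65.4 + 0.2472×164.9 = 61.4929 per 100,000.
Difference = 48.5082 − 61.4929 = -12.9848.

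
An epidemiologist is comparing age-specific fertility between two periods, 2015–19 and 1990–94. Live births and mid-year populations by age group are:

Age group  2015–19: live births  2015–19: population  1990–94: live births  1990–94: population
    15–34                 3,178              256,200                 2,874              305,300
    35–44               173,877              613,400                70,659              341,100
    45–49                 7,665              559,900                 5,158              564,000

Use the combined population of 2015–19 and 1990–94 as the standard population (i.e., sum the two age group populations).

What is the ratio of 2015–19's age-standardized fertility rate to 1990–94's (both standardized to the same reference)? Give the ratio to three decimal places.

1.373

Age-specific rates per 1,000 for 2015–19: 12.404, 283.464, 13.690.
For 1990–94: 9.414, 207.150, 9.145.
Combined standard total = 2,639,900; weights = 0.2127, 0.3616, 0.4257.
2015–19: 0.2127×12.404 + 0.3616×283.464 + 0.4257×13.690 = 110.9579 per 1,000.
1990–94: 0.2127×9.414 + 0.3616×207.150 + 0.4257×9.145 = 80.7945 per 1,000.
Ratio = 110.9579 ÷ 80.7945 = 1.37334.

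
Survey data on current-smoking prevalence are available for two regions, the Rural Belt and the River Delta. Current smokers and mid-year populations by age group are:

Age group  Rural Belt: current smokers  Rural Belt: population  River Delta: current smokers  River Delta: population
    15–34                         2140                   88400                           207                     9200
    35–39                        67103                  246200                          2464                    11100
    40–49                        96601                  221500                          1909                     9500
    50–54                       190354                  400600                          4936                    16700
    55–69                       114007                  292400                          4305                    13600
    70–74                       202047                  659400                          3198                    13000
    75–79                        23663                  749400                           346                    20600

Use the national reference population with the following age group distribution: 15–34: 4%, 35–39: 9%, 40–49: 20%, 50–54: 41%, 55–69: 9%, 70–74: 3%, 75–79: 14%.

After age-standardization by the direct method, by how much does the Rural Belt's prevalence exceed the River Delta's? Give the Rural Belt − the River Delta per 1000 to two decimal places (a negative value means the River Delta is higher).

135.78

Age-specific rates per 1000 for the Rural Belt: 24.208, 272.555, 436.122, 475.172, 389.901, 306.410, 31.576.
For the River Delta: 22.500, 221.982, 200.947, 295.569, 316.544, 246.000, 16.796.
Standard weights: 0.04, 0.09, 0.20, 0.41, 0.09, 0.03, 0.14.
The Rural Belt: 0.0400×24.208 + 0.0900×272.555 + 0.2000×436.122 + 0.4100×475.172 + 0.0900×389.901 + 0.0300×306.410 + 0.1400×31.576 = 356.2473 per 1000.
The River Delta: 0.0400×22.500 + 0.0900×221.982 + 0.2000×200.947 + 0.4100×295.569 + 0.0900×316.544 + 0.0300×246.000 + 0.1400×16.796 = 220.4715 per 1000.
Difference = 356.2473 − 220.4715 = 135.7758.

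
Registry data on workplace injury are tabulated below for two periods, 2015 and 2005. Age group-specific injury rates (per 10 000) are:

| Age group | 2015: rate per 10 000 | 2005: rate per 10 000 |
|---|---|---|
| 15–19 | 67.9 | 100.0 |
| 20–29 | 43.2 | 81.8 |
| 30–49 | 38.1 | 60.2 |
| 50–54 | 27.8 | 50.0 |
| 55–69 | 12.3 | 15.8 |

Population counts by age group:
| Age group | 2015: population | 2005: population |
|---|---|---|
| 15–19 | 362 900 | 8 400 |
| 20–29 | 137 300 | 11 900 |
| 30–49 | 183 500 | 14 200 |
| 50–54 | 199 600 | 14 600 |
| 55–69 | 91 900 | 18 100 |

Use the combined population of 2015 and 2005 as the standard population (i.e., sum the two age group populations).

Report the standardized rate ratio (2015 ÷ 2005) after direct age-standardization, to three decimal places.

0.631

Combined standard total = 1 042 400; weights = 0.3562, 0.1431, 0.1897, 0.2055, 0.1055.
2015: 0.3562×67.9 + 0.1431×43.2 + 0.1897×38.1 + 0.2055×27.8 + 0.1055×12.3 = 44.6056 per 10 000.
2005: 0.3562×100.0 + 0.1431×81.8 + 0.1897×60.2 + 0.2055×50.0 + 0.1055×15.8 = 70.6870 per 10 000.
Ratio = 44.6056 ÷ 70.6870 = 0.63103.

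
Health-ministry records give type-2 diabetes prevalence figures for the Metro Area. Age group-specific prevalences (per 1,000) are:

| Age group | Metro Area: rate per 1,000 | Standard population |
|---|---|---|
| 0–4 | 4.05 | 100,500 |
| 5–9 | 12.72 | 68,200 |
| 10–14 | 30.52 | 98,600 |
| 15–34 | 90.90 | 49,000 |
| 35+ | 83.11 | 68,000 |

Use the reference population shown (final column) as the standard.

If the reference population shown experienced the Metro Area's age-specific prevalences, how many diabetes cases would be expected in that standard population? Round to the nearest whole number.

Expected diabetes cases = Σ (standard pop × age-specific rate ÷ 1,000)
= 100,500×4.05/1,000 + 68,200×12.72/1,000 + 98,600×30.52/1,000 + 49,000×90.90/1,000 + 68,000×83.11/1,000
= 407.02 + 867.50 + 3009.27 + 4454.10 + 5651.48 = 14389.38.

14389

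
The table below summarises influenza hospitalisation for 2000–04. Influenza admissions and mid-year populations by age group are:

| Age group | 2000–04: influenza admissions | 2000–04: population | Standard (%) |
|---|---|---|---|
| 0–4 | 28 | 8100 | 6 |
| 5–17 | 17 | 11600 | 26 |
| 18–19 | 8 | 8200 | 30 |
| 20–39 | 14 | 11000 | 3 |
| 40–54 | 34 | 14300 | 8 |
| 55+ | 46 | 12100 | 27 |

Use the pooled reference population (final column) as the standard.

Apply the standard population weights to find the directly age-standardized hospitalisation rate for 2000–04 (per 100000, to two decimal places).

213.60

Age-specific rates per 100000 for 2000–04: 345.68, 146.55, 97.56, 127.27, 237.76, 380.17.
Standard weights: 0.06, 0.26, 0.30, 0.03, 0.08, 0.27.
Standardized rate: 0.0600×345.68 + 0.2600×146.55 + 0.3000×97.56 + 0.0300×127.27 + 0.0800×237.76 + 0.2700×380.17 = 213.5963 per 100000.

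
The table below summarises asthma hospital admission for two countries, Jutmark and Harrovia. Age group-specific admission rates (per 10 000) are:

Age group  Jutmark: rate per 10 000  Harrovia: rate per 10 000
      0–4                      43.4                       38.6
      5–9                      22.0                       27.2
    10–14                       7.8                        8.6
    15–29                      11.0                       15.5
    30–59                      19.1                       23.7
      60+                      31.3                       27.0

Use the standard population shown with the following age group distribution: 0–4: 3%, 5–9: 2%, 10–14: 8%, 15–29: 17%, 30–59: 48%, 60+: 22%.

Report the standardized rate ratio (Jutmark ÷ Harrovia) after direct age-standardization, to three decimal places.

0.908

Standard weights: 0.03, 0.02, 0.08, 0.17, 0.48, 0.22.
Jutmark: 0.0300×43.4 + 0.0200×22.0 + 0.0800×7.8 + 0.1700×11.0 + 0.4800×19.1 + 0.2200×31.3 = 20.2900 per 10 000.
Harrovia: 0.0300×38.6 + 0.0200×27.2 + 0.0800×8.6 + 0.1700×15.5 + 0.4800×23.7 + 0.2200×27.0 = 22.3410 per 10 000.
Ratio = 20.2900 ÷ 22.3410 = 0.90820.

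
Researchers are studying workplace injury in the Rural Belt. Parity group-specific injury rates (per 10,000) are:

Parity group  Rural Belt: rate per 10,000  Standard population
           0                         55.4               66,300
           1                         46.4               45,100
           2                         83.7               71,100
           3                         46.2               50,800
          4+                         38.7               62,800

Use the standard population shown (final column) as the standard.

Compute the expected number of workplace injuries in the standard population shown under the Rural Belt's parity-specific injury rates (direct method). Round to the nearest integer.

Expected workplace injuries = Σ (standard pop × parity-specific rate ÷ 10,000)
= 66,300×55.4/10,000 + 45,100×46.4/10,000 + 71,100×83.7/10,000 + 50,800×46.2/10,000 + 62,800×38.7/10,000
= 367.30 + 209.26 + 595.11 + 234.70 + 243.04 = 1649.40.

1649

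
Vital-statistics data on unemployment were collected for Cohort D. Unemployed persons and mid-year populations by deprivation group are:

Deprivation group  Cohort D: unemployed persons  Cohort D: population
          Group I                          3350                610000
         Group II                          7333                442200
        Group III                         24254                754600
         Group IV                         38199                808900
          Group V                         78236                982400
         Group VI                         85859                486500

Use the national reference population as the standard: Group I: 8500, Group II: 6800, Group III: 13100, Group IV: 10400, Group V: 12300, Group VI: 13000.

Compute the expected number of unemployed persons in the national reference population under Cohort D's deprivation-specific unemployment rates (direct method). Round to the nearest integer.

Deprivation-specific rates per 1000 for Cohort D: 5.492, 16.583, 32.142, 47.223, 79.638, 176.483.
Expected unemployed persons = Σ (standard pop × deprivation-specific rate ÷ 1000)
= 8500×5.492/1000 + 6800×16.583/1000 + 13100×32.142/1000 + 10400×47.223/1000 + 12300×79.638/1000 + 13000×176.483/1000
= 46.68 + 112.76 + 421.05 + 491.12 + 979.54 + 2294.28 = 4345.44.

4345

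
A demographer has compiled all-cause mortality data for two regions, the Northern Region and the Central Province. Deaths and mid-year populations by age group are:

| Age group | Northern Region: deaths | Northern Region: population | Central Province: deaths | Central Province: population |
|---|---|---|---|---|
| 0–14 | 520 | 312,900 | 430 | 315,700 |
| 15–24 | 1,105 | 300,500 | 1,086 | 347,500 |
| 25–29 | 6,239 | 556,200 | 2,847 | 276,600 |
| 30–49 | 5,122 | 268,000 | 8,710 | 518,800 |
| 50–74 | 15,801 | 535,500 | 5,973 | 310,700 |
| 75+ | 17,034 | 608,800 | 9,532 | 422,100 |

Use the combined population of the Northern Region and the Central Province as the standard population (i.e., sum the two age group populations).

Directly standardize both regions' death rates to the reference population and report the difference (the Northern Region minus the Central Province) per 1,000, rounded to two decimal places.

3.65

Age-specific rates per 1,000 for the Northern Region: 1.662, 3.677, 11.217, 19.112, 29.507, 27.980.
For the Central Province: 1.362, 3.125, 10.293, 16.789, 19.224, 22.582.
Combined standard total = 4,773,300; weights = 0.1317, 0.1358, 0.1745, 0.1648, 0.1773, 0.2160.
The Northern Region: 0.1317×1.662 + 0.1358×3.677 + 0.1745×11.217 + 0.1648×19.112 + 0.1773×29.507 + 0.2160×27.980 = 17.0992 per 1,000.
The Central Province: 0.1317×1.362 + 0.1358×3.125 + 0.1745×10.293 + 0.1648×16.789 + 0.1773×19.224 + 0.2160×22.582 = 13.4520 per 1,000.
Difference = 17.0992 − 13.4520 = 3.6472.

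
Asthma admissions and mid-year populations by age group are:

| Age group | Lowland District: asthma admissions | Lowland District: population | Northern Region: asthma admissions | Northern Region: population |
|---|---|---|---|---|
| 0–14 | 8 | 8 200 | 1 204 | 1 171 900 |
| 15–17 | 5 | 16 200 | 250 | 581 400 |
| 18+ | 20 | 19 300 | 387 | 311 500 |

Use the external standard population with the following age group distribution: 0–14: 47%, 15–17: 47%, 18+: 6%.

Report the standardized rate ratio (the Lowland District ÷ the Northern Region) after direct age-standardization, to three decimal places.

Age-specific rates per 10 000 for the Lowland District: 9.76, 3.09, 10.36.
For the Northern Region: 10.27, 4.30, 12.42.
Standard weights: 0.47, 0.47, 0.06.
The Lowland District: 0.4700×9.76 + 0.4700×3.09 + 0.0600×10.36 = 6.6577 per 10 000.
The Northern Region: 0.4700×10.27 + 0.4700×4.30 + 0.0600×12.42 = 7.5951 per 10 000.
Ratio = 6.6577 ÷ 7.5951 = 0.87658.

0.877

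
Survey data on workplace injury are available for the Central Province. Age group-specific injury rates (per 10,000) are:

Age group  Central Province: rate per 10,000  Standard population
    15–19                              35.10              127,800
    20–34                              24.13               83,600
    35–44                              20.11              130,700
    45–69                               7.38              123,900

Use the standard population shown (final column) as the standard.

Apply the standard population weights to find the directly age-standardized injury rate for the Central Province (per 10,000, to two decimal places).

Standard total = 466,000; weights = 0.2742, 0.1794, 0.2805, 0.2659.
Standardized rate: 0.2742×35.10 + 0.1794×24.13 + 0.2805×20.11 + 0.2659×7.38 = 21.5575 per 10,000.

21.56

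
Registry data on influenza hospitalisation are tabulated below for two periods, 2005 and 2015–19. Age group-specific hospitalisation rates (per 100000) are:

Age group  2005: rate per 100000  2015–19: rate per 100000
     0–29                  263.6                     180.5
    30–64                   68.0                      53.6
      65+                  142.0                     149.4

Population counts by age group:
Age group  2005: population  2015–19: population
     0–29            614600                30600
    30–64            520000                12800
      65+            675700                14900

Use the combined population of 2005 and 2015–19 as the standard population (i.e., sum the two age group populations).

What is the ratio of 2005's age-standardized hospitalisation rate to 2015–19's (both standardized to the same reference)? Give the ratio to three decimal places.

1.226

Combined standard total = 1868600; weights = 0.3453, 0.2851, 0.3696.
2005: 0.3453×263.6 + 0.2851×68.0 + 0.3696×142.0 = 162.8868 per 100000.
2015–19: 0.3453×180.5 + 0.2851×53.6 + 0.3696×149.4 = 132.8226 per 100000.
Ratio = 162.8868 ÷ 132.8226 = 1.22635.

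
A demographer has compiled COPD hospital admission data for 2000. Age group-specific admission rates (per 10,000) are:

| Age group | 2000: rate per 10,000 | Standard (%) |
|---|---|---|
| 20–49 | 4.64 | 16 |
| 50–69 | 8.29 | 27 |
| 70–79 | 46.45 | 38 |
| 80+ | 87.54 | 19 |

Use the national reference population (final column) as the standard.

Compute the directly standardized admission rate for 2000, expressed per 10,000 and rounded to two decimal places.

37.26

Standard weights: 0.16, 0.27, 0.38, 0.19.
Standardized rate: 0.1600×4.64 + 0.2700×8.29 + 0.3800×46.45 + 0.1900×87.54 = 37.2643 per 10,000.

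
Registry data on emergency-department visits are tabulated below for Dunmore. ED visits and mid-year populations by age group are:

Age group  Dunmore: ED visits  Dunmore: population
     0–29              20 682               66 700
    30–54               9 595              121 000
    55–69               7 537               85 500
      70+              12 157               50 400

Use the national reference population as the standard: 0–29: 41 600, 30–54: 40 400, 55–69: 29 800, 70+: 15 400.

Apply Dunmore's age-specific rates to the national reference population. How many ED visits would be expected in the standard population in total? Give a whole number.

Age-specific rates per 1 000 for Dunmore: 310.075, 79.298, 88.152, 241.210.
Expected ED visits = Σ (standard pop × age-specific rate ÷ 1 000)
= 41 600×310.075/1 000 + 40 400×79.298/1 000 + 29 800×88.152/1 000 + 15 400×241.210/1 000
= 12899.12 + 3203.62 + 2626.93 + 3714.64 = 22444.31.

22444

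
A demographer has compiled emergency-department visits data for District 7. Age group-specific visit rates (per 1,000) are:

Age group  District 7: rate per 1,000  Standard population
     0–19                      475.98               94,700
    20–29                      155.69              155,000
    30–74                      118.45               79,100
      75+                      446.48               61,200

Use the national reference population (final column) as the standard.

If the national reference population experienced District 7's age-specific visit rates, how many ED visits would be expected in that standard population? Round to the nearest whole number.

105901

Expected ED visits = Σ (standard pop × age-specific rate ÷ 1,000)
= 94,700×475.98/1,000 + 155,000×155.69/1,000 + 79,100×118.45/1,000 + 61,200×446.48/1,000
= 45075.31 + 24131.95 + 9369.40 + 27324.58 = 105901.23.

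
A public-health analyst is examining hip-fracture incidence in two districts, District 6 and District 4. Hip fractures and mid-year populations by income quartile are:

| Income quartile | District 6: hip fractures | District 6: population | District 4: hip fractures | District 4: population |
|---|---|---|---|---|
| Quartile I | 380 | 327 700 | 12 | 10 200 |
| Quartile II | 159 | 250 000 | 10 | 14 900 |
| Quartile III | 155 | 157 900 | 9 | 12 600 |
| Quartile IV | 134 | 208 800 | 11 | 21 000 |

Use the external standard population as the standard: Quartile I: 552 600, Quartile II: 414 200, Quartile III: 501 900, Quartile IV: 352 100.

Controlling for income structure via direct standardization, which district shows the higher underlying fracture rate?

District 6

Income-specific rates per 100 000 for District 6: 115.96, 63.60, 98.16, 64.18.
For District 4: 117.65, 67.11, 71.43, 52.38.
Standard total = 1 820 800; weights = 0.3035, 0.2275, 0.2756, 0.1934.
District 6: 0.3035×115.96 + 0.2275×63.60 + 0.2756×98.16 + 0.1934×64.18 = 89.1296 per 100 000.
District 4: 0.3035×117.65 + 0.2275×67.11 + 0.2756×71.43 + 0.1934×52.38 = 80.7907 per 100 000.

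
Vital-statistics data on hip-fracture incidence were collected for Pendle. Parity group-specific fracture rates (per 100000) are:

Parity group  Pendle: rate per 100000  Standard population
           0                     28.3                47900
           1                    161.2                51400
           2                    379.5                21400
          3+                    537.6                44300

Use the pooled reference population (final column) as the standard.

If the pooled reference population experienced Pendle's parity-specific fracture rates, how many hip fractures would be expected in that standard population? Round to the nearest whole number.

416

Expected hip fractures = Σ (standard pop × parity-specific rate ÷ 100000)
= 47900×28.3/100000 + 51400×161.2/100000 + 21400×379.5/100000 + 44300×537.6/100000
= 13.56 + 82.86 + 81.21 + 238.16 = 415.78.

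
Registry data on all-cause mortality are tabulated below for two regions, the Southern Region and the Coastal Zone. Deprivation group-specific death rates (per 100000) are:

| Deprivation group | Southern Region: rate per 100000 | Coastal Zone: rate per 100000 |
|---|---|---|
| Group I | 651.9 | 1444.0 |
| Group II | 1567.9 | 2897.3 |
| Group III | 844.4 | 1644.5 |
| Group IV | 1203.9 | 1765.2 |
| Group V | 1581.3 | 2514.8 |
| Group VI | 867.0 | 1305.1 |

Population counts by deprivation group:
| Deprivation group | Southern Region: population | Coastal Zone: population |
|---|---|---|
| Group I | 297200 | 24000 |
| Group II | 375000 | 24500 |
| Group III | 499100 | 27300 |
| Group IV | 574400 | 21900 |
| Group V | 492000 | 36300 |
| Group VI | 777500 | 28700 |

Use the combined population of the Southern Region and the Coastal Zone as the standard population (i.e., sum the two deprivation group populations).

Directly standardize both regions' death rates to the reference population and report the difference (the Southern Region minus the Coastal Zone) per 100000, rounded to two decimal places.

-751.36

Combined standard total = 3177900; weights = 0.1011, 0.1257, 0.1656, 0.1876, 0.1662, 0.2537.
The Southern Region: 0.1011×651.9 + 0.1257×1567.9 + 0.1656×844.4 + 0.1876×1203.9 + 0.1662×1581.3 + 0.2537×867.0 = 1111.5895 per 100000.
The Coastal Zone: 0.1011×1444.0 + 0.1257×2897.3 + 0.1656×1644.5 + 0.1876×1765.2 + 0.1662×2514.8 + 0.2537×1305.1 = 1862.9529 per 100000.
Difference = 1111.5895 − 1862.9529 = -751.3635.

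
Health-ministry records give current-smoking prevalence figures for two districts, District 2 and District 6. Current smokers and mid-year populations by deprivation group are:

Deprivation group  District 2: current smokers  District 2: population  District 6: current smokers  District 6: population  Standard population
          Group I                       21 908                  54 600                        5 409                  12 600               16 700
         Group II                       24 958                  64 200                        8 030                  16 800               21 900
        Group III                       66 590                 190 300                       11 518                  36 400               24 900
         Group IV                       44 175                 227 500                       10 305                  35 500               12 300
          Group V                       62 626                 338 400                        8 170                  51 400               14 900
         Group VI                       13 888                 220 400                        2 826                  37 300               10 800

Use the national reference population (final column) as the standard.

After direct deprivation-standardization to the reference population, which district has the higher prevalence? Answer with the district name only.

District 6

Deprivation-specific rates per 1 000 for District 2: 401.245, 388.754, 349.921, 194.176, 185.065, 63.013.
For District 6: 429.286, 477.976, 316.429, 290.282, 158.949, 75.764.
Standard total = 101 500; weights = 0.1645, 0.2158, 0.2453, 0.1212, 0.1468, 0.1064.
District 2: 0.1645×401.245 + 0.2158×388.754 + 0.2453×349.921 + 0.1212×194.176 + 0.1468×185.065 + 0.1064×63.013 = 293.1420 per 1 000.
District 6: 0.1645×429.286 + 0.2158×477.976 + 0.2453×316.429 + 0.1212×290.282 + 0.1468×158.949 + 0.1064×75.764 = 317.9595 per 1 000.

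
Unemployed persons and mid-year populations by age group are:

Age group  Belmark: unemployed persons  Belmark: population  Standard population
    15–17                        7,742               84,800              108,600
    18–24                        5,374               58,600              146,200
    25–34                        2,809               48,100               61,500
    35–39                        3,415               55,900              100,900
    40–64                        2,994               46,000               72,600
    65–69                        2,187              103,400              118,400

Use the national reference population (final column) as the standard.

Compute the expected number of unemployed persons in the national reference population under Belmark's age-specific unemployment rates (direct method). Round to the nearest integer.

Age-specific rates per 1,000 for Belmark: 91.297, 91.706, 58.399, 61.091, 65.087, 21.151.
Expected unemployed persons = Σ (standard pop × age-specific rate ÷ 1,000)
= 108,600×91.297/1,000 + 146,200×91.706/1,000 + 61,500×58.399/1,000 + 100,900×61.091/1,000 + 72,600×65.087/1,000 + 118,400×21.151/1,000
= 9914.87 + 13407.49 + 3591.55 + 6164.11 + 4725.31 + 2504.26 = 40307.59.

40308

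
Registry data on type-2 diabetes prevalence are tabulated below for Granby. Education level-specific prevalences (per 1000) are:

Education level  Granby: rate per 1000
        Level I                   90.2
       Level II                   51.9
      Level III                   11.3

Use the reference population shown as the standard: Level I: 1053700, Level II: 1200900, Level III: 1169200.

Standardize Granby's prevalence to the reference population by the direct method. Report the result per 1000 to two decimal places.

49.82

Standard total = 3423800; weights = 0.3078, 0.3508, 0.3415.
Standardized rate: 0.3078×90.2 + 0.3508×51.9 + 0.3415×11.3 = 49.8225 per 1000.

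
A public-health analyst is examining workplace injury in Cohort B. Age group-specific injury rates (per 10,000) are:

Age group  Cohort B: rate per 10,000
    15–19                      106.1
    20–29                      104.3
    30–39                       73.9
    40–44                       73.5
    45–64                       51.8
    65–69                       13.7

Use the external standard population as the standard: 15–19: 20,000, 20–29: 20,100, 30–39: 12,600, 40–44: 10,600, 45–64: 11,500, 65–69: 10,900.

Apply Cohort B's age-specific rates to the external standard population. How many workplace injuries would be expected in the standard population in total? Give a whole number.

667

Expected workplace injuries = Σ (standard pop × age-specific rate ÷ 10,000)
= 20,000×106.1/10,000 + 20,100×104.3/10,000 + 12,600×73.9/10,000 + 10,600×73.5/10,000 + 11,500×51.8/10,000 + 10,900×13.7/10,000
= 212.20 + 209.64 + 93.11 + 77.91 + 59.57 + 14.93 = 667.37.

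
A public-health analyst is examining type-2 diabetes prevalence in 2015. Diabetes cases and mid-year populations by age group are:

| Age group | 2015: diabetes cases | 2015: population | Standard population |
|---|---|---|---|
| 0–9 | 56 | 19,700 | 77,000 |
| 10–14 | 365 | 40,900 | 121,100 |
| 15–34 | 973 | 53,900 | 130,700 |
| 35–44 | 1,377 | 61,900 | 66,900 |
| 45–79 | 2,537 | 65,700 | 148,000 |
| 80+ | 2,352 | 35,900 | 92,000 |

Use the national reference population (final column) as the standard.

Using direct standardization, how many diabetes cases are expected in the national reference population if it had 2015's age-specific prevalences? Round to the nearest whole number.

16890

Age-specific rates per 1,000 for 2015: 2.843, 8.924, 18.052, 22.246, 38.615, 65.515.
Expected diabetes cases = Σ (standard pop × age-specific rate ÷ 1,000)
= 77,000×2.843/1,000 + 121,100×8.924/1,000 + 130,700×18.052/1,000 + 66,900×22.246/1,000 + 148,000×38.615/1,000 + 92,000×65.515/1,000
= 218.88 + 1080.72 + 2359.39 + 1488.23 + 5715.01 + 6027.41 = 16889.64.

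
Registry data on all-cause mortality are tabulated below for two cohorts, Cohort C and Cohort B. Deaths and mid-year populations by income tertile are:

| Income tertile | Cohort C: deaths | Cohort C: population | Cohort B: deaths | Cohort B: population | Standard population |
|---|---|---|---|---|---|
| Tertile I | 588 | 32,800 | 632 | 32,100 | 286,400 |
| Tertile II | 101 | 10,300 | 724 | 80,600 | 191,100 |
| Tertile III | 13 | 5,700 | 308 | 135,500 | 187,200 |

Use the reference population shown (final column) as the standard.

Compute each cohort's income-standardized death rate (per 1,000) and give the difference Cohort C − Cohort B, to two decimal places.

-0.52

Income-specific rates per 1,000 for Cohort C: 17.927, 9.806, 2.281.
For Cohort B: 19.688, 8.983, 2.273.
Standard total = 664,700; weights = 0.4309, 0.2875, 0.2816.
Cohort C: 0.4309×17.927 + 0.2875×9.806 + 0.2816×2.281 = 11.1856 per 1,000.
Cohort B: 0.4309×19.688 + 0.2875×8.983 + 0.2816×2.273 = 11.7058 per 1,000.
Difference = 11.1856 − 11.7058 = -0.5202.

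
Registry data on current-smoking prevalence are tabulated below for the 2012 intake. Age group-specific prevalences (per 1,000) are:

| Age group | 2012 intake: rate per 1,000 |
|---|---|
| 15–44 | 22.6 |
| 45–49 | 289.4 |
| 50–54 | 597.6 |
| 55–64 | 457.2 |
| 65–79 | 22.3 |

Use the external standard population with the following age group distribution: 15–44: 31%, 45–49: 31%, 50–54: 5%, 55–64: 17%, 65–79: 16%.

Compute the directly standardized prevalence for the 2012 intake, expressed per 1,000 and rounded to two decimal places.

Standard weights: 0.31, 0.31, 0.05, 0.17, 0.16.
Standardized rate: 0.3100×22.6 + 0.3100×289.4 + 0.0500×597.6 + 0.1700×457.2 + 0.1600×22.3 = 207.8920 per 1,000.

207.89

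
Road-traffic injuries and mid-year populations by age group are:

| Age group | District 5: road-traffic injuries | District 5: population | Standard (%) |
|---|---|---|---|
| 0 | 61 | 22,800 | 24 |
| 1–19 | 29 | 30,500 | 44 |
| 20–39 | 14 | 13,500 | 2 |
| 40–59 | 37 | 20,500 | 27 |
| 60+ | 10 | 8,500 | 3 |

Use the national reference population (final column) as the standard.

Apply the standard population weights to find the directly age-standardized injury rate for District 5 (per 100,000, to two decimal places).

Age-specific rates per 100,000 for District 5: 267.54, 95.08, 103.70, 180.49, 117.65.
Standard weights: 0.24, 0.44, 0.02, 0.27, 0.03.
Standardized rate: 0.2400×267.54 + 0.4400×95.08 + 0.0200×103.70 + 0.2700×180.49 + 0.0300×117.65 = 160.3818 per 100,000.

160.38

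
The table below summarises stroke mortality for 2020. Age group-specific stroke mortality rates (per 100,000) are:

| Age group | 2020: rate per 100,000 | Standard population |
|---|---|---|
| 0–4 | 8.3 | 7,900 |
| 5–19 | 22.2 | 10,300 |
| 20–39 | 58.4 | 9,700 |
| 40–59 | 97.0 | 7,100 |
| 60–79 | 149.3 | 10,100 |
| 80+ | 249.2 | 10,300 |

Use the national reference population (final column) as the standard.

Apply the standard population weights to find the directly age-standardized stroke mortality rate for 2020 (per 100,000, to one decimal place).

101.5

Standard total = 55,400; weights = 0.1426, 0.1859, 0.1751, 0.1282, 0.1823, 0.1859.
Standardized rate: 0.1426×8.3 + 0.1859×22.2 + 0.1751×58.4 + 0.1282×97.0 + 0.1823×149.3 + 0.1859×249.2 = 101.5181 per 100,000.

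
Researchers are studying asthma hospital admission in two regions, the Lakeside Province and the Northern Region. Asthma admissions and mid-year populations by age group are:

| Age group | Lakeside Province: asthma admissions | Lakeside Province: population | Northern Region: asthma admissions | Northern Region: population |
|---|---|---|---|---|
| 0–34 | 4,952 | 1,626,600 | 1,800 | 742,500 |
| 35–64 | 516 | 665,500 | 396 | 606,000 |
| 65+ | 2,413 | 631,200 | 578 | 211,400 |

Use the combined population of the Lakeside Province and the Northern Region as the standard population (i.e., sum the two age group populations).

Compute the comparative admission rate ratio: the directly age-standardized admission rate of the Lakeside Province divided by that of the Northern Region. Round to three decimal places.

1.286

Age-specific rates per 10,000 for the Lakeside Province: 30.44, 7.75, 38.23.
For the Northern Region: 24.24, 6.53, 27.34.
Combined standard total = 4,483,200; weights = 0.5284, 0.2836, 0.1879.
The Lakeside Province: 0.5284×30.44 + 0.2836×7.75 + 0.1879×38.23 = 25.4717 per 10,000.
The Northern Region: 0.5284×24.24 + 0.2836×6.53 + 0.1879×27.34 = 19.8027 per 10,000.
Ratio = 25.4717 ÷ 19.8027 = 1.28627.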